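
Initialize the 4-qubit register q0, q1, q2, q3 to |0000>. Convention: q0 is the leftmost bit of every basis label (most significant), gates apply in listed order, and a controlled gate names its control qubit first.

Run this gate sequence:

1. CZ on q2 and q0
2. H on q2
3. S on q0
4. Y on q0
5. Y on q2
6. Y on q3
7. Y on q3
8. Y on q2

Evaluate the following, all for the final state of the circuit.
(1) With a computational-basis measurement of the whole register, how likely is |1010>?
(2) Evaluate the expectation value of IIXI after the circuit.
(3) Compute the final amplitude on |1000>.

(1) Outcome |1010> occurs with probability 1/2. Key observation: steps 5-8 multiply out to the identity, so the circuit reduces to the remaining gates.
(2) The observable IIXI averages to 1.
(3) |1000> carries amplitude sqrt(2)*I/2 in the final state.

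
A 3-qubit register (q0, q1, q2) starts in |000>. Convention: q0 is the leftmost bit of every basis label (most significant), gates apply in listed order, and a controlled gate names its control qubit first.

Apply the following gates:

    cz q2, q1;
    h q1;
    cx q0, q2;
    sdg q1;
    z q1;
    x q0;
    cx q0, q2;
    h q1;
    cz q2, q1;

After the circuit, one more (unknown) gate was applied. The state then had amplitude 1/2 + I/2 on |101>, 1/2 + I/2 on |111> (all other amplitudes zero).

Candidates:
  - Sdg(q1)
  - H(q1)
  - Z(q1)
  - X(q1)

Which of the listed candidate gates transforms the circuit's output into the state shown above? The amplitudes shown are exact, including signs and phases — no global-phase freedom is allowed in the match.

The applied gate was Sdg(q1).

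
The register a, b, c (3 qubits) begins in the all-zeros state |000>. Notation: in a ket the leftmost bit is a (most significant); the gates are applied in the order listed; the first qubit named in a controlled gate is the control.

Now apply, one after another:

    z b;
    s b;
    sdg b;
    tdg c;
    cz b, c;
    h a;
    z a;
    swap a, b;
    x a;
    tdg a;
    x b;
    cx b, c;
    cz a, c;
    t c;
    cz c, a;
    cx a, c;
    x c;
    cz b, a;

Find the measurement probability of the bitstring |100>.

The probability of measuring |100> is 1/2.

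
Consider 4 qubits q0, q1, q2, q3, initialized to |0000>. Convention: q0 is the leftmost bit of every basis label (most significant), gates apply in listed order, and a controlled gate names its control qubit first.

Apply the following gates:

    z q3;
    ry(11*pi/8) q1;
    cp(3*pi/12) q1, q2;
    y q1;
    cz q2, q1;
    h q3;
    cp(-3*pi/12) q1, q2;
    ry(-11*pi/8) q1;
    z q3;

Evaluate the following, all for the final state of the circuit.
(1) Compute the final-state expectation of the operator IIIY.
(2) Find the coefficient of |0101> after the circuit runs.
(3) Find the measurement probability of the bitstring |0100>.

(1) The observable IIIY averages to 0.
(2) The amplitude on |0101> is -sqrt(2)*I/2.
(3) A full measurement returns |0100> with probability 1/2.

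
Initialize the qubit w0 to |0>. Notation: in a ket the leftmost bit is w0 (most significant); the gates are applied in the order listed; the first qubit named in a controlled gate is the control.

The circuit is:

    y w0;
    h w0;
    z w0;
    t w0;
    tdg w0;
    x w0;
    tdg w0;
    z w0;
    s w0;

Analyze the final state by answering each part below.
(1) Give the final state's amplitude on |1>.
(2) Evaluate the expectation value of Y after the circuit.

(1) The amplitude on |1> is -sqrt(2)*exp(3*I*pi/4)/2.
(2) In the final state, Y has expectation -sqrt(2)/2.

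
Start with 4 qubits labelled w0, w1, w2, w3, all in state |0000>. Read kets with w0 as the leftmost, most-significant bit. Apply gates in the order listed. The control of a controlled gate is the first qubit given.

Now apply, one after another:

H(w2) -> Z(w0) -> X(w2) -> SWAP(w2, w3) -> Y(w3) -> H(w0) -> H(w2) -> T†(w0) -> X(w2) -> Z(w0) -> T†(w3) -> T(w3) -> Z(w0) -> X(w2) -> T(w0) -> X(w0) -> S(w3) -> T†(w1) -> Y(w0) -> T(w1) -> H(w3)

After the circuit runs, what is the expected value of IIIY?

The observable IIIY averages to 1.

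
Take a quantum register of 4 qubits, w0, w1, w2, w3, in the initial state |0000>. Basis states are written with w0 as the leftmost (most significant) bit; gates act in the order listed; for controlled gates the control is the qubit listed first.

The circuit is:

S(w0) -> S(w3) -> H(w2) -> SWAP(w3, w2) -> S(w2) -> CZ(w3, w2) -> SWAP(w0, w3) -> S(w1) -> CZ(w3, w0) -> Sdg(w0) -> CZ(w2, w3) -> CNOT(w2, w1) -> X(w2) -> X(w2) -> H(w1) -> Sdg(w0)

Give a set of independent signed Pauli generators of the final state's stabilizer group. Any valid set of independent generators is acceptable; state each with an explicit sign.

The stabilizer group can be generated by -XIII, +IXII, +IIZI, +IIIZ, among other valid generating sets.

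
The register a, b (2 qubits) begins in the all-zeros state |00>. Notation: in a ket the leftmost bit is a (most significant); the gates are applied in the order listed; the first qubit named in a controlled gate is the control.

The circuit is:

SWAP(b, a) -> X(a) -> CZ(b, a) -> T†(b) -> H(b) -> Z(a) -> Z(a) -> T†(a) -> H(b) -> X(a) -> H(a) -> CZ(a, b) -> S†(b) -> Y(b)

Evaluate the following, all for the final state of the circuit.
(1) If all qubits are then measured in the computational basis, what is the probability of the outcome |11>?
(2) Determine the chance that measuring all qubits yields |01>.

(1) Outcome |11> occurs with probability 1/2.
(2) A full measurement returns |01> with probability 1/2.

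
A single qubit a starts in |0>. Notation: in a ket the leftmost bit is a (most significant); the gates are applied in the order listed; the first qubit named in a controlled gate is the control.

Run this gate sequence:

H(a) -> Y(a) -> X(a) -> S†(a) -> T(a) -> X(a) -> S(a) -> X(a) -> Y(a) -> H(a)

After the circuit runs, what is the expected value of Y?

In the final state, Y has expectation -sqrt(2)/2.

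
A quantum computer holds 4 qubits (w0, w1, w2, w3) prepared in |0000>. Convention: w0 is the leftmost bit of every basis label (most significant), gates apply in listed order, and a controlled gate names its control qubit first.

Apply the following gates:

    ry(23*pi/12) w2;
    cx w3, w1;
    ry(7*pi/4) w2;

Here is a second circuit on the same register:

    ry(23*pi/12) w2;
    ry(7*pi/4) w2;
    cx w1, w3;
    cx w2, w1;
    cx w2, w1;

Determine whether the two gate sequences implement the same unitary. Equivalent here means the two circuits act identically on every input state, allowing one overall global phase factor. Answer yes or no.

No, they are not equivalent — no single phase factor reconciles the two unitaries.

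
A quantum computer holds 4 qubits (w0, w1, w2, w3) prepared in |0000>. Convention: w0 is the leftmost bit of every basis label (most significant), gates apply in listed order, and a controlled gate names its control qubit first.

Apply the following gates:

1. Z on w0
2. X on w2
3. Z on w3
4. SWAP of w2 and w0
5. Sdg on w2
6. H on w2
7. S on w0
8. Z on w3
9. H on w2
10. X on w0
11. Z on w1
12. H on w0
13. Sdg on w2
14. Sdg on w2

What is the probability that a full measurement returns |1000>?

The probability of measuring |1000> is 1/2.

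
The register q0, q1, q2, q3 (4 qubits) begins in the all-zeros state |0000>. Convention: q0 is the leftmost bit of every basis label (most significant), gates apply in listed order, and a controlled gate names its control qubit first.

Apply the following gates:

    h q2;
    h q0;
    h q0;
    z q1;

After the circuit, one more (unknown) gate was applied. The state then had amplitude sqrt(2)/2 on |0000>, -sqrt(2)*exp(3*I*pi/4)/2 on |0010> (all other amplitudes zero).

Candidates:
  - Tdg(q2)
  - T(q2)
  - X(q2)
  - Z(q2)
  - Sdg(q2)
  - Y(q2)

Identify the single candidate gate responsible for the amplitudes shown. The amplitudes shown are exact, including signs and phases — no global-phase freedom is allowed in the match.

The unique candidate consistent with the amplitudes is Tdg(q2). Key observation: steps 2-3 multiply out to the identity, so the circuit reduces to the remaining gates.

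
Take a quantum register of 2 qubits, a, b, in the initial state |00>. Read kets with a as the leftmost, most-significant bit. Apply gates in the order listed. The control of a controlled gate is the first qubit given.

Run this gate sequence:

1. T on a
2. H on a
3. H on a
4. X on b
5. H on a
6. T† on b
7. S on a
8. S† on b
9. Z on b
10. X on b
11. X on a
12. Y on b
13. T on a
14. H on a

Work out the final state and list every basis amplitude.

After the circuit, the state carries amplitude 0 on |00>, -1/2 - exp(I*pi/4)/2 on |01>, 0 on |10>, 1/2 - exp(I*pi/4)/2 on |11>.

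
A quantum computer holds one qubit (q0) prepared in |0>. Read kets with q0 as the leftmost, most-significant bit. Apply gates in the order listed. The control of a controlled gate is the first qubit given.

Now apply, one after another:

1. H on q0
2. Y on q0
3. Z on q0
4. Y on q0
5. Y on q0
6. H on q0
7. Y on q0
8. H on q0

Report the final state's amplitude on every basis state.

The final amplitudes are sqrt(2)/2 on |0>, -sqrt(2)/2 on |1>.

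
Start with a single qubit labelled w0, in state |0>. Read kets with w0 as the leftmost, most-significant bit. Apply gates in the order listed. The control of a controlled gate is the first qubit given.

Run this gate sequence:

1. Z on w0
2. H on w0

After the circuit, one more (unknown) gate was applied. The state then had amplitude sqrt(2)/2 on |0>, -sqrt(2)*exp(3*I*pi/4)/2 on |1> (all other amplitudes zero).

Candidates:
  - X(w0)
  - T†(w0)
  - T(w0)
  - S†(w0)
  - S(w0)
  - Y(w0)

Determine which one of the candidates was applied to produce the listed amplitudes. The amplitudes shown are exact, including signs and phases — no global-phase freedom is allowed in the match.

The applied gate was T†(w0).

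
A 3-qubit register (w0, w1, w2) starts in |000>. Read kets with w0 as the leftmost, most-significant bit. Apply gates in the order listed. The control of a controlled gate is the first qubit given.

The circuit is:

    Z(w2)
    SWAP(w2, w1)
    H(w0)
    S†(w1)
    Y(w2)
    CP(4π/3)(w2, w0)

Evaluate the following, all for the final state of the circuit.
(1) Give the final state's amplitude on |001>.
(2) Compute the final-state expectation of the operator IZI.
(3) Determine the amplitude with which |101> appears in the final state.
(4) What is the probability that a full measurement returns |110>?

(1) |001> carries amplitude sqrt(2)*I/2 in the final state.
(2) The expectation value of IZI is 1.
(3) The amplitude on |101> is -sqrt(2)*exp(5*I*pi/6)/2.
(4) The probability of measuring |110> is 0.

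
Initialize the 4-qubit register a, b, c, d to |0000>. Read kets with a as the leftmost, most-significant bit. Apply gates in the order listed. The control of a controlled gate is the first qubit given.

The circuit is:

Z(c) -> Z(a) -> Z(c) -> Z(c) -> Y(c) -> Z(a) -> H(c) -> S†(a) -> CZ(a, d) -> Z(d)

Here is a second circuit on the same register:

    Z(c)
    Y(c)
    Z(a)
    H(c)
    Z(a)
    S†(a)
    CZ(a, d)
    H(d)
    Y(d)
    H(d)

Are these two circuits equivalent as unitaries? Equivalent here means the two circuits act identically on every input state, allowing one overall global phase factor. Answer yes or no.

No — the two circuits implement different unitaries, even allowing a global phase.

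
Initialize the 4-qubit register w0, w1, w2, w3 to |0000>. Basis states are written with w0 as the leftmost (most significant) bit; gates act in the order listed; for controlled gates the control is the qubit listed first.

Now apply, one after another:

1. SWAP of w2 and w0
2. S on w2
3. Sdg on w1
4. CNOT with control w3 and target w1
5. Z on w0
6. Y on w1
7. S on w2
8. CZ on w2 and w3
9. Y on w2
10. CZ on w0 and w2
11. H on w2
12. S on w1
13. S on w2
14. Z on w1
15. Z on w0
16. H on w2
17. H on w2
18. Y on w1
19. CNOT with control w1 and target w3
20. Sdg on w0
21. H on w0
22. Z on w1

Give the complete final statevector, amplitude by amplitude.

After the circuit, the state carries amplitude 1/2 on |0000>, -I/2 on |0010>, 1/2 on |1000>, -I/2 on |1010>, and 0 on every other basis state.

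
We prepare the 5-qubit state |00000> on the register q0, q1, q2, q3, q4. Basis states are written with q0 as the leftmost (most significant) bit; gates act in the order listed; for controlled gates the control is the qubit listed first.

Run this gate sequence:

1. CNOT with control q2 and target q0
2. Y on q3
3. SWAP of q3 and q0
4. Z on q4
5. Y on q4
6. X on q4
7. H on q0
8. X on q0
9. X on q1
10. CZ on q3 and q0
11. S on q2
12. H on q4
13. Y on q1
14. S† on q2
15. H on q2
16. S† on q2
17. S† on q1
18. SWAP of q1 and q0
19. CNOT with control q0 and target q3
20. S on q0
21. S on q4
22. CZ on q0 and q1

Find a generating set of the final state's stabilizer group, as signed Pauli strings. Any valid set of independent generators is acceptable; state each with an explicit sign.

The final state is stabilized by the group generated by -IXIII, -IIYII, +IIIIY, +ZIIII, +IIIZI; other independent generating sets are equally valid.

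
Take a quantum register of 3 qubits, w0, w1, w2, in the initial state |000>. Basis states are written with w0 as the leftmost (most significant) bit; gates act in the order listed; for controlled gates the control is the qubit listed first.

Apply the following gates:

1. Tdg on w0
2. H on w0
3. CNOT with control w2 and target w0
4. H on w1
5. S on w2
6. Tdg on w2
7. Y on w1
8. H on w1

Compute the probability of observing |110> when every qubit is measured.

Outcome |110> occurs with probability 1/2.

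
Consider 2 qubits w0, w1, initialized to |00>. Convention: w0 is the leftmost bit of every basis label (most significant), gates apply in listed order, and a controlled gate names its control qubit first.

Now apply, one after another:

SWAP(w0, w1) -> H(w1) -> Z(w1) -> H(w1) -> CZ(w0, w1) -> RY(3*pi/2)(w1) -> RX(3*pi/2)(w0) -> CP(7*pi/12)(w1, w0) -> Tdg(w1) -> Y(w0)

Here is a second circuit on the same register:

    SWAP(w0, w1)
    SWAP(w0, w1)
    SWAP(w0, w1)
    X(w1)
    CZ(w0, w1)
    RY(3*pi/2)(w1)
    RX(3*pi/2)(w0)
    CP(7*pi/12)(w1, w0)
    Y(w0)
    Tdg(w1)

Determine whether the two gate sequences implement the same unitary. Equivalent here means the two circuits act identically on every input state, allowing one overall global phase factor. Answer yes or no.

Yes, they are equivalent — the unitaries differ by at most a global phase.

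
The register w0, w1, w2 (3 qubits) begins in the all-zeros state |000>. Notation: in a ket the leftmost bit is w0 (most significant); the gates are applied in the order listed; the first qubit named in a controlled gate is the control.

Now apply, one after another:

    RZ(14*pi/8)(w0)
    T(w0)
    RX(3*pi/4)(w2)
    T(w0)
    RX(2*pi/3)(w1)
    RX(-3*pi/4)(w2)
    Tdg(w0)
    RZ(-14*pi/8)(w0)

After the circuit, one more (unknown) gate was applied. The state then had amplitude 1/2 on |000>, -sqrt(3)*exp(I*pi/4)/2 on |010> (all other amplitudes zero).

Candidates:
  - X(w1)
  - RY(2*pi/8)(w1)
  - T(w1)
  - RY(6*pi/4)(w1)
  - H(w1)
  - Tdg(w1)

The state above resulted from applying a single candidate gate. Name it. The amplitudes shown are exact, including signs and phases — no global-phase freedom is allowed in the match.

It was Tdg(w1) that produced the state shown.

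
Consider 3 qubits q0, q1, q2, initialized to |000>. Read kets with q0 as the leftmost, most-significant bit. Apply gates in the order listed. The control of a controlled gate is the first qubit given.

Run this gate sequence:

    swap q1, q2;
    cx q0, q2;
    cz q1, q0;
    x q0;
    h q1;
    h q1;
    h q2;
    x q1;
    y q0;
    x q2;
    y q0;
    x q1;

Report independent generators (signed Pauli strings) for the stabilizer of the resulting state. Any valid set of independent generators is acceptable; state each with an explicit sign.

The final state is stabilized by the group generated by +IIX, -ZII, +IZI; other independent generating sets are equally valid.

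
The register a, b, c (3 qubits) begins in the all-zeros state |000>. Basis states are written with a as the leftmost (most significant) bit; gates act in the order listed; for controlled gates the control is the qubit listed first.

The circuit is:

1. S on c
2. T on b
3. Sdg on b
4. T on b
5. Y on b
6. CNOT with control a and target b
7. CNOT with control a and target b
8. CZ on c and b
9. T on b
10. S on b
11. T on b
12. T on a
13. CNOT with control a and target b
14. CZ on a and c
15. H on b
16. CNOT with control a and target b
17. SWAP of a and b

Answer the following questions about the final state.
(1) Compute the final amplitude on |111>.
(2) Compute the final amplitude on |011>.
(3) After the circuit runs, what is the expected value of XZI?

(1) The amplitude on |111> is 0.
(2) |011> carries amplitude 0 in the final state.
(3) The observable XZI averages to -1.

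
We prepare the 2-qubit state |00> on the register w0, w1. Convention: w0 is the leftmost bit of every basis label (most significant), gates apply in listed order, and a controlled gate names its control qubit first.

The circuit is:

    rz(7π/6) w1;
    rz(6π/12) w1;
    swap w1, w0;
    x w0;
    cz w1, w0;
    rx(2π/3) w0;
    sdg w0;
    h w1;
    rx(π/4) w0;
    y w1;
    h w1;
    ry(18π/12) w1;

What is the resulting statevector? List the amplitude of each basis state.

After the circuit, the state carries amplitude -sqrt(6*sqrt(2) + 12)*exp(I*pi/6)/8 + sqrt(4 - 2*sqrt(2))*exp(2*I*pi/3)/8 on |00>, -sqrt(6*sqrt(2) + 12)*exp(I*pi/6)/8 + sqrt(4 - 2*sqrt(2))*exp(2*I*pi/3)/8 on |01>, -sqrt(2*sqrt(2) + 4)*exp(I*pi/6)/8 + sqrt(12 - 6*sqrt(2))*exp(2*I*pi/3)/8 on |10>, -sqrt(2*sqrt(2) + 4)*exp(I*pi/6)/8 + sqrt(12 - 6*sqrt(2))*exp(2*I*pi/3)/8 on |11>.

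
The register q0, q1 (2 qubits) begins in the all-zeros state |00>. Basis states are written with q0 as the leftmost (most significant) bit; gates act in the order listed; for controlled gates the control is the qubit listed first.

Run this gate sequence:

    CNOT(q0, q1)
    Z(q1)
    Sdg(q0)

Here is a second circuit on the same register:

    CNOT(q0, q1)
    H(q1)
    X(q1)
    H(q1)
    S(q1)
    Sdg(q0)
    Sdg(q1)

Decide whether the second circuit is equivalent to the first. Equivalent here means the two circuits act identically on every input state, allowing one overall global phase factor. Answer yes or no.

Yes: on every input state the two circuits agree up to one overall phase factor.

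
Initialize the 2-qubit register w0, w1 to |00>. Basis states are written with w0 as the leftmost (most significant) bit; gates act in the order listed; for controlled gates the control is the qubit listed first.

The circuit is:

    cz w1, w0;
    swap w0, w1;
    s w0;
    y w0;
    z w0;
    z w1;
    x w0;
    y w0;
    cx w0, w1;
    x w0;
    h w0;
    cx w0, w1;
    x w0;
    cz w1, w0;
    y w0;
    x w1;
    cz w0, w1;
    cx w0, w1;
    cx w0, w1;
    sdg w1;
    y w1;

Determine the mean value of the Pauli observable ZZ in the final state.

The expectation value of ZZ is -1.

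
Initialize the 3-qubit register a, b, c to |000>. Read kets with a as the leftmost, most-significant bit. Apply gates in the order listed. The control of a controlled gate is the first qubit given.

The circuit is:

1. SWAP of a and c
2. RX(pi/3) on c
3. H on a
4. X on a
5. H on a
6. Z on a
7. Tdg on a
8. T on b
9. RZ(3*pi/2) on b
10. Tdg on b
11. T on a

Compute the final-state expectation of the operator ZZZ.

In the final state, ZZZ has expectation 1/2.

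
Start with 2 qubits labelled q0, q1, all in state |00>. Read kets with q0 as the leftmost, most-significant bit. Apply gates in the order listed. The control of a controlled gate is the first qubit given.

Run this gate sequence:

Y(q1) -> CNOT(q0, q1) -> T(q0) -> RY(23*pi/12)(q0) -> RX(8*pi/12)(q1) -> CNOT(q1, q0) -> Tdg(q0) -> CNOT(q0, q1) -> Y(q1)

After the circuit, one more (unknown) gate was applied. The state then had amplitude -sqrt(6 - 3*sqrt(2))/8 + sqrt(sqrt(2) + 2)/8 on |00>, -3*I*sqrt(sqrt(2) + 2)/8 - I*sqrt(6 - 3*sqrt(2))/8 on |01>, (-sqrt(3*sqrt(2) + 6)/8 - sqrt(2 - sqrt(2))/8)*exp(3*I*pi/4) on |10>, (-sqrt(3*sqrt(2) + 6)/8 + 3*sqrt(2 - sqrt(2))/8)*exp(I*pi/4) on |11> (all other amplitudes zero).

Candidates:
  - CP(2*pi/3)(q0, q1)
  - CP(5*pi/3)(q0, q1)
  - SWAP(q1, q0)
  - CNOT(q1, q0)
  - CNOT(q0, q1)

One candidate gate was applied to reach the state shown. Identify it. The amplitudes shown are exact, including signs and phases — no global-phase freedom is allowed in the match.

The applied gate was CNOT(q0, q1).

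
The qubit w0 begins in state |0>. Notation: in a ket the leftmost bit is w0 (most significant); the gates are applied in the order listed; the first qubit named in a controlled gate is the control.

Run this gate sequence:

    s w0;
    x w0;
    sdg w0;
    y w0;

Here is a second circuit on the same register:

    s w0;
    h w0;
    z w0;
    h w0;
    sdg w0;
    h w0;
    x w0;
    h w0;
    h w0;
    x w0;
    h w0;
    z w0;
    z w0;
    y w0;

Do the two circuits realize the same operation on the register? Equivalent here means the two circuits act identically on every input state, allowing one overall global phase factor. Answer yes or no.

Yes: on every input state the two circuits agree up to one overall phase factor.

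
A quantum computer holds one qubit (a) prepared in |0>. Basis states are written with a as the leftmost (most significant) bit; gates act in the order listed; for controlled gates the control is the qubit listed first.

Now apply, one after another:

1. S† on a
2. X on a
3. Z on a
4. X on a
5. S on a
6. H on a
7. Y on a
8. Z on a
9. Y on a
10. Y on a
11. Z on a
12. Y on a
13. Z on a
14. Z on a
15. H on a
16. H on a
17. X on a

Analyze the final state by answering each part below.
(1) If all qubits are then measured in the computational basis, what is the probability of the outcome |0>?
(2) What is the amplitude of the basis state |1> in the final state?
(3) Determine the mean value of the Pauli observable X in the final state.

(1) A full measurement returns |0> with probability 1/2.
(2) The amplitude on |1> is -sqrt(2)/2.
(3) The expectation value of X is 1.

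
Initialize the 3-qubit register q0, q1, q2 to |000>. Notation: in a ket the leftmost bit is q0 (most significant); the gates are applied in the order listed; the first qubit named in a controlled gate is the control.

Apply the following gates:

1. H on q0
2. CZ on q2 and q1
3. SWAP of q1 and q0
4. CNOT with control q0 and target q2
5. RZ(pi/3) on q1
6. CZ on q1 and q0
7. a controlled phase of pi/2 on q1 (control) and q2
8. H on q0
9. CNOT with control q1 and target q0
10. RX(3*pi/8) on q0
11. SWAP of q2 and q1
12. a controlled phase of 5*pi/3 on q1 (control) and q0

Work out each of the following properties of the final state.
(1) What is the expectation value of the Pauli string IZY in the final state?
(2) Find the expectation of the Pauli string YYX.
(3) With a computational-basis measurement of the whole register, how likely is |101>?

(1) The observable IZY averages to sqrt(3)/2.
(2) The observable YYX averages to 0.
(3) A full measurement returns |101> with probability 1/4.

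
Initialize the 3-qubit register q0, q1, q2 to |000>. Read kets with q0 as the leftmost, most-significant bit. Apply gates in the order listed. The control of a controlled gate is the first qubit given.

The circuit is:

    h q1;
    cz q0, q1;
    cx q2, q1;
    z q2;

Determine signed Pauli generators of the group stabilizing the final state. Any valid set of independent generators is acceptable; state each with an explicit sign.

The stabilizer group can be generated by +IXI, +ZII, +IIZ, among other valid generating sets.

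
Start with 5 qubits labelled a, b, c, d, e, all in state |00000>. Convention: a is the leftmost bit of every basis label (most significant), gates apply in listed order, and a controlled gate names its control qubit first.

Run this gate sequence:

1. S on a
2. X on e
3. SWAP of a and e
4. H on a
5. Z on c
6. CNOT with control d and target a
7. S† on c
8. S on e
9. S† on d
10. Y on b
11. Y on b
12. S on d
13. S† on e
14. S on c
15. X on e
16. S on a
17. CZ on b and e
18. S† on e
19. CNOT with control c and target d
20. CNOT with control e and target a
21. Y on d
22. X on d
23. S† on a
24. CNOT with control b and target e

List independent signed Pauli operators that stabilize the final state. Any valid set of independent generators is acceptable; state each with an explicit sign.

The final state is stabilized by the group generated by +XIIII, +IZIII, +IIZII, +IIIZI, -IIIIZ; other independent generating sets are equally valid.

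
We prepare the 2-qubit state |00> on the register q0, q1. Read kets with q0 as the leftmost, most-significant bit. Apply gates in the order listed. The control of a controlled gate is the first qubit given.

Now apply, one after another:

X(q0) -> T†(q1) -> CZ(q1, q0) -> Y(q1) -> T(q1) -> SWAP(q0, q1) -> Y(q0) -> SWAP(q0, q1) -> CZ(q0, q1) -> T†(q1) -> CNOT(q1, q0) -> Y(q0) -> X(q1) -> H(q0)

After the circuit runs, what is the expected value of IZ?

In the final state, IZ has expectation -1.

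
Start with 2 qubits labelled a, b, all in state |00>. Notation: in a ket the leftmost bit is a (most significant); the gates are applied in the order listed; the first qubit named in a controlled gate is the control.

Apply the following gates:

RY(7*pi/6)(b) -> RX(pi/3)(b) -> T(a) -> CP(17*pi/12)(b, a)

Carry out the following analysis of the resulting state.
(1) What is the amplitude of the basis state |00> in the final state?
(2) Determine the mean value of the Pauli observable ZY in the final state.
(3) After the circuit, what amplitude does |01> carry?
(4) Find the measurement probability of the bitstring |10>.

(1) The amplitude on |00> is (1 - I)*(sqrt(6) - sqrt(2)*(1 + 2*I))/8.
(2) The observable ZY averages to 3/4.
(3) The amplitude on |01> is (1 - I)*(sqrt(2)*(2 + I) + sqrt(6)*I)/8.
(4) The probability of measuring |10> is 0.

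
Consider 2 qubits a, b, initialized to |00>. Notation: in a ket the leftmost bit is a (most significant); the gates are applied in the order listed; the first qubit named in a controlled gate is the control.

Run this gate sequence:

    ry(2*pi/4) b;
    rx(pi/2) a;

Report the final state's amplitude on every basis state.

The resulting statevector has amplitude 1/2 on |00>, 1/2 on |01>, -I/2 on |10>, -I/2 on |11>.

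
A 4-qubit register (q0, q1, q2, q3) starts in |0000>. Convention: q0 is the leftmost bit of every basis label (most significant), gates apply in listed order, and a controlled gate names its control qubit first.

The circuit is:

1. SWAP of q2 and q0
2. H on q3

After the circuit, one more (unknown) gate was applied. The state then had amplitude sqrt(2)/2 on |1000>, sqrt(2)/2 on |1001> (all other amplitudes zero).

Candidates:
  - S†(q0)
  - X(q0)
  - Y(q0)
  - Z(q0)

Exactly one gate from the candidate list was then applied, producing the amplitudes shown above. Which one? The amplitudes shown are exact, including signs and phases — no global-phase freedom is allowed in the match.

The unique candidate consistent with the amplitudes is X(q0).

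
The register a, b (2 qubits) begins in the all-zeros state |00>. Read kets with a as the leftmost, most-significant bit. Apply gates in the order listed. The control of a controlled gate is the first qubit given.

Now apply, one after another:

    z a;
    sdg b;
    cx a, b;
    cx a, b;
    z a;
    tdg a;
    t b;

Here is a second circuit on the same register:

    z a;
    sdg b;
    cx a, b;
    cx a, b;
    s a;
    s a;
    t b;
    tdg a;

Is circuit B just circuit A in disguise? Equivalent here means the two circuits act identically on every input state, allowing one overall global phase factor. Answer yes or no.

Yes: on every input state the two circuits agree up to one overall phase factor.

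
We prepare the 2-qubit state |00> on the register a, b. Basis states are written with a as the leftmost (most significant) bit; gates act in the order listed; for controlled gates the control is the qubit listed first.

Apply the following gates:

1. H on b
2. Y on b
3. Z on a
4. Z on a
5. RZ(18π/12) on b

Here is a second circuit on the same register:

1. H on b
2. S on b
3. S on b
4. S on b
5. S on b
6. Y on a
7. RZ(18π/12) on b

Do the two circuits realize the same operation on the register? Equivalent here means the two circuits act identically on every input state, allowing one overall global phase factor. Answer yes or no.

No, they are not equivalent — no single phase factor reconciles the two unitaries.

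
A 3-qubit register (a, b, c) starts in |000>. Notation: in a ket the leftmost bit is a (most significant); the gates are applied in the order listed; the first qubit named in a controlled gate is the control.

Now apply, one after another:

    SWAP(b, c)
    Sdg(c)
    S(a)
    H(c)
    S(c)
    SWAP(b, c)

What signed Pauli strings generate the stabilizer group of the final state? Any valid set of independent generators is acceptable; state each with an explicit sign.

The final state is stabilized by the group generated by +IYI, +ZII, +IIZ; other independent generating sets are equally valid.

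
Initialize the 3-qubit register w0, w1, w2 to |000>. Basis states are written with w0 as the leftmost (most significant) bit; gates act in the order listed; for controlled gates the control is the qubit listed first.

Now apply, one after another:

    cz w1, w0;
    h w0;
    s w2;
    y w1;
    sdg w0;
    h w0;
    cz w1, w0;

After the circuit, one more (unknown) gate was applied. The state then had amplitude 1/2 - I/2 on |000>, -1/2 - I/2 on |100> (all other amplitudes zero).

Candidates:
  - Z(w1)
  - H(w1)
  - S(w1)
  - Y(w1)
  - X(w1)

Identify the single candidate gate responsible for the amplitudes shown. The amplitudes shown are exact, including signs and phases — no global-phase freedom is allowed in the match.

The unique candidate consistent with the amplitudes is Y(w1).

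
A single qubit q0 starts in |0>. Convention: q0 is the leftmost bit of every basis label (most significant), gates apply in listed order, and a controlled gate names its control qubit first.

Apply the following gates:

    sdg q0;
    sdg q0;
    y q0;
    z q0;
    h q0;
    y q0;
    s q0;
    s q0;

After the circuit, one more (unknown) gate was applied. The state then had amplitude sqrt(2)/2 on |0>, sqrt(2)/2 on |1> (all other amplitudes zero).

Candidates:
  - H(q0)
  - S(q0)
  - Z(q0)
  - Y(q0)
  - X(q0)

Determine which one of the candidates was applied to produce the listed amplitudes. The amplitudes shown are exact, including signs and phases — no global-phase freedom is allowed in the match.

The unique candidate consistent with the amplitudes is Z(q0).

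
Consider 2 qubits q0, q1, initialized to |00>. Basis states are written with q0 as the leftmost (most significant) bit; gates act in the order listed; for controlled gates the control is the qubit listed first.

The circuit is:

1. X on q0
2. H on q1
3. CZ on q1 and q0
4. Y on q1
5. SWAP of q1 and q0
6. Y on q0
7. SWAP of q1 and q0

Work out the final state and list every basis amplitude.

The final amplitudes are 0 on |00>, 0 on |01>, sqrt(2)/2 on |10>, -sqrt(2)/2 on |11>.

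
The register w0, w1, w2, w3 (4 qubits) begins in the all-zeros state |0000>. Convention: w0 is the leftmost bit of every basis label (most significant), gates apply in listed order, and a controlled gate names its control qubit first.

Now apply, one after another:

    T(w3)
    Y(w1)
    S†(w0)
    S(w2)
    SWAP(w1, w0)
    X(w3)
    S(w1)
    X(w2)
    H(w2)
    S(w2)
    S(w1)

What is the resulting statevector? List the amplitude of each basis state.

The final amplitudes are sqrt(2)*I/2 on |1001>, sqrt(2)/2 on |1011>, and 0 on every other basis state.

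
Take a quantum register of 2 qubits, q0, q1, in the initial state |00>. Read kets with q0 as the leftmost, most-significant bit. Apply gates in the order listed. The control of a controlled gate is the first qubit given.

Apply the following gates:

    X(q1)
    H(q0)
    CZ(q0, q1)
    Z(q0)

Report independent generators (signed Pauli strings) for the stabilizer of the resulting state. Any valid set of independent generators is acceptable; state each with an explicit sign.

One valid set of independent stabilizer generators is +XI, -IZ (any independent generating set of the same group is equally correct).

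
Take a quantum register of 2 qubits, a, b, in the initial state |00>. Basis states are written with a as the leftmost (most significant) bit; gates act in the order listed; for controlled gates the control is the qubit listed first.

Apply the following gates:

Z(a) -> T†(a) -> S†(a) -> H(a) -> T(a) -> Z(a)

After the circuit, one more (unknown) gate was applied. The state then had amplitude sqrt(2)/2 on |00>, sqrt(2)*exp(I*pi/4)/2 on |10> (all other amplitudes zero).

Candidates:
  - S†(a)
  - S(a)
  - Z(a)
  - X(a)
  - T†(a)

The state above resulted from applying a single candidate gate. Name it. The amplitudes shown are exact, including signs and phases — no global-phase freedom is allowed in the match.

It was Z(a) that produced the state shown.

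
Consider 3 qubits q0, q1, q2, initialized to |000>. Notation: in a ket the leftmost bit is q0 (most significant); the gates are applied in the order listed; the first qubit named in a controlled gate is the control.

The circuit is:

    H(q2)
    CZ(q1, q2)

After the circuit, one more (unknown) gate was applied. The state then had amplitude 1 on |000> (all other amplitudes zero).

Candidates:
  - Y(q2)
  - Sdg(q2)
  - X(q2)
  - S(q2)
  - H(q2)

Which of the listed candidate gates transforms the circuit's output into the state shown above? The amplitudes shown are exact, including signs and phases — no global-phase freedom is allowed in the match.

It was H(q2) that produced the state shown.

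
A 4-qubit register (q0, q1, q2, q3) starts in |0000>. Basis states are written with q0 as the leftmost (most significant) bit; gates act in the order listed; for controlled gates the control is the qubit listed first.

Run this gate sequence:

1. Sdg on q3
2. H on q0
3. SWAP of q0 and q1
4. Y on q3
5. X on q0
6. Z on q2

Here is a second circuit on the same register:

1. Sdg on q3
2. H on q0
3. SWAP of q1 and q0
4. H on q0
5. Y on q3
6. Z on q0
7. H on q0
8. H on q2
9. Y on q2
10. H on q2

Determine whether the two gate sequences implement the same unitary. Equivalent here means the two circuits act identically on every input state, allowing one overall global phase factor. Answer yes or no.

No — the two circuits implement different unitaries, even allowing a global phase.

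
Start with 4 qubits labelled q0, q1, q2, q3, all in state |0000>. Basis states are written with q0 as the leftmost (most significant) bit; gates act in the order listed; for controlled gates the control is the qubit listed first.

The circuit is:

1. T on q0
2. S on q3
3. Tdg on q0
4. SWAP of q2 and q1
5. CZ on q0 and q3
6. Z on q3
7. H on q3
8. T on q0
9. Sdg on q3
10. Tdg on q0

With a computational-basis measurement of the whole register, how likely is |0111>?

The probability of measuring |0111> is 0.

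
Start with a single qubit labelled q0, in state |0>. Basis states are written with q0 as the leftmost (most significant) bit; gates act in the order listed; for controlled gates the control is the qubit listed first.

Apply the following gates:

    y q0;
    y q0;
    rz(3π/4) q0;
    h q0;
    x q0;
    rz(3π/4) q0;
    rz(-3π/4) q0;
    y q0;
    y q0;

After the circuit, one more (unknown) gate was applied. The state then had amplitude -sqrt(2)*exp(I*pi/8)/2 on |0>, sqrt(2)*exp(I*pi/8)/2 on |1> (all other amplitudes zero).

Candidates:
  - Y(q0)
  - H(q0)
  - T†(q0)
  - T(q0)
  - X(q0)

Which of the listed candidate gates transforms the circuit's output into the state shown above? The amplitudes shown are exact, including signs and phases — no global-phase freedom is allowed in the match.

The applied gate was Y(q0).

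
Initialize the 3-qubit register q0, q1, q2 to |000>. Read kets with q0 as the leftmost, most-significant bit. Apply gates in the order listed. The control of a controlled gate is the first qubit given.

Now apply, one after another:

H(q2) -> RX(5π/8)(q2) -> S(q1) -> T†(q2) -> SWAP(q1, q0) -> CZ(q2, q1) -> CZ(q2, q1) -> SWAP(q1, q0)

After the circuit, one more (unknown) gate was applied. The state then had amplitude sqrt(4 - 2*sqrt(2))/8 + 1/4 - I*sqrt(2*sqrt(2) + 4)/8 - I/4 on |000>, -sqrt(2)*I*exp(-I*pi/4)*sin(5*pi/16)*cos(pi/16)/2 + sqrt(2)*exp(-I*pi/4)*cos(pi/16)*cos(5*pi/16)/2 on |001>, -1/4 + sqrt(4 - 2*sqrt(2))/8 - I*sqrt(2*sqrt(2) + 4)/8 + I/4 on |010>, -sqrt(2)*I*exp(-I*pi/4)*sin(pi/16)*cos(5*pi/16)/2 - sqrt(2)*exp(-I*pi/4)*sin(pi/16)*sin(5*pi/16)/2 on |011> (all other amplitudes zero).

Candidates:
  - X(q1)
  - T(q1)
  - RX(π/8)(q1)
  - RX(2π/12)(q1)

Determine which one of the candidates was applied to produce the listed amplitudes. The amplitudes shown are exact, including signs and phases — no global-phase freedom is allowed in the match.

The unique candidate consistent with the amplitudes is RX(π/8)(q1). Key observation: gates 5-8 undo each other exactly, leaving only the rest of the circuit to track.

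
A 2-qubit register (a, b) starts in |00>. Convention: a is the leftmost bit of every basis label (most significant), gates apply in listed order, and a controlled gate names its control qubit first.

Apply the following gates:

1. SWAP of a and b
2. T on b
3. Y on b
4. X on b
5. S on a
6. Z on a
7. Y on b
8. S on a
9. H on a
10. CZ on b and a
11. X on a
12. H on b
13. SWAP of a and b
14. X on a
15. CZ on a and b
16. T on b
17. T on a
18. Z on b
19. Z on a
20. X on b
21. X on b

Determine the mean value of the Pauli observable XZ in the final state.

The observable XZ averages to sqrt(2)/2. Key observation: the block from step 20 through step 21 cancels to the identity and can be dropped.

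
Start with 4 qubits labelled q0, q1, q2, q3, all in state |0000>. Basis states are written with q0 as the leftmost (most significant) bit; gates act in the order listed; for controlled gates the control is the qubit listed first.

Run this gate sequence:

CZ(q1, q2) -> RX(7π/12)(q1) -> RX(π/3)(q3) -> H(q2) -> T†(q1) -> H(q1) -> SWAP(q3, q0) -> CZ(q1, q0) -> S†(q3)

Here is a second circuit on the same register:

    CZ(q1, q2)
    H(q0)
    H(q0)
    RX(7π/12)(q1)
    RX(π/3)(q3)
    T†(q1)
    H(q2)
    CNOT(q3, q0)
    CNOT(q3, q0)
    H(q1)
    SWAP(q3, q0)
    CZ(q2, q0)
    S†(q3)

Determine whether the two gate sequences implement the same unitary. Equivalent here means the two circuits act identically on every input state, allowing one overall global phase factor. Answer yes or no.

No — the two circuits implement different unitaries, even allowing a global phase.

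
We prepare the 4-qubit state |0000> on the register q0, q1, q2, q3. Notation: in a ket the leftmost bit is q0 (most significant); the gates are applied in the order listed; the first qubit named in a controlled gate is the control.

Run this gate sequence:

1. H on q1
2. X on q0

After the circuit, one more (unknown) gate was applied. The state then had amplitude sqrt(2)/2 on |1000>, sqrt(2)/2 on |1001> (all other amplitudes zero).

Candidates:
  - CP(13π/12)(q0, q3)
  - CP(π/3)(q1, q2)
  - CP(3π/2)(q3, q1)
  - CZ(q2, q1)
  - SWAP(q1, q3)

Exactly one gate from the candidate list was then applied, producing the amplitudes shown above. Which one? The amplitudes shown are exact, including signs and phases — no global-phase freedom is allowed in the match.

It was SWAP(q1, q3) that produced the state shown.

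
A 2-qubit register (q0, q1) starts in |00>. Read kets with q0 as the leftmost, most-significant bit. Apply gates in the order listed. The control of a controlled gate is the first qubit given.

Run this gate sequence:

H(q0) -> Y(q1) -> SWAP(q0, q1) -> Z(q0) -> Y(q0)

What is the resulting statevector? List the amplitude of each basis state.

The final amplitudes are -sqrt(2)/2 on |00>, -sqrt(2)/2 on |01>, 0 on |10>, 0 on |11>.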